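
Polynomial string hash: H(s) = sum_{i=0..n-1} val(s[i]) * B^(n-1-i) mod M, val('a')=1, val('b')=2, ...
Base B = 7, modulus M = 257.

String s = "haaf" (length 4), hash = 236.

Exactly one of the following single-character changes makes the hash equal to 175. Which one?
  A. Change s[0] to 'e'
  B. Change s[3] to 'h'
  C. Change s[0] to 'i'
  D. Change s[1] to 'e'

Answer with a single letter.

Option A: s[0]='h'->'e', delta=(5-8)*7^3 mod 257 = 256, hash=236+256 mod 257 = 235
Option B: s[3]='f'->'h', delta=(8-6)*7^0 mod 257 = 2, hash=236+2 mod 257 = 238
Option C: s[0]='h'->'i', delta=(9-8)*7^3 mod 257 = 86, hash=236+86 mod 257 = 65
Option D: s[1]='a'->'e', delta=(5-1)*7^2 mod 257 = 196, hash=236+196 mod 257 = 175 <-- target

Answer: D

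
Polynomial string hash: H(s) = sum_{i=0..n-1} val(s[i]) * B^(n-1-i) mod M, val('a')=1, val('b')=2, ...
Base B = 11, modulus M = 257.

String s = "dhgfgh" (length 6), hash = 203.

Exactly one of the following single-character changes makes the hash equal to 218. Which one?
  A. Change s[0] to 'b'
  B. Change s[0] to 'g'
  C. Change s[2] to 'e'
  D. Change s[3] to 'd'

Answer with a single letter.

Answer: D

Derivation:
Option A: s[0]='d'->'b', delta=(2-4)*11^5 mod 257 = 176, hash=203+176 mod 257 = 122
Option B: s[0]='d'->'g', delta=(7-4)*11^5 mod 257 = 250, hash=203+250 mod 257 = 196
Option C: s[2]='g'->'e', delta=(5-7)*11^3 mod 257 = 165, hash=203+165 mod 257 = 111
Option D: s[3]='f'->'d', delta=(4-6)*11^2 mod 257 = 15, hash=203+15 mod 257 = 218 <-- target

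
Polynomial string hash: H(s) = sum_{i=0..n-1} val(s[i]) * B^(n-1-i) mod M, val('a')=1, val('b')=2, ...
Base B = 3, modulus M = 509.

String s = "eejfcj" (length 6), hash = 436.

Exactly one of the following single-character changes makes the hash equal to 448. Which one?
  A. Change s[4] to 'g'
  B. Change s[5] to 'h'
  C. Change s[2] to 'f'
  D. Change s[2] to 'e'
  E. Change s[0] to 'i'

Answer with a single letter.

Answer: A

Derivation:
Option A: s[4]='c'->'g', delta=(7-3)*3^1 mod 509 = 12, hash=436+12 mod 509 = 448 <-- target
Option B: s[5]='j'->'h', delta=(8-10)*3^0 mod 509 = 507, hash=436+507 mod 509 = 434
Option C: s[2]='j'->'f', delta=(6-10)*3^3 mod 509 = 401, hash=436+401 mod 509 = 328
Option D: s[2]='j'->'e', delta=(5-10)*3^3 mod 509 = 374, hash=436+374 mod 509 = 301
Option E: s[0]='e'->'i', delta=(9-5)*3^5 mod 509 = 463, hash=436+463 mod 509 = 390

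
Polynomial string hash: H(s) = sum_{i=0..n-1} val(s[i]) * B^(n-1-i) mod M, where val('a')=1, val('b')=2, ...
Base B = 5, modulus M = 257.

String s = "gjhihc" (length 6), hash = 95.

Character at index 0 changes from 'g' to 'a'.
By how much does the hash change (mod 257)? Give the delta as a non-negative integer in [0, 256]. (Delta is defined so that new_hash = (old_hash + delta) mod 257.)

Delta formula: (val(new) - val(old)) * B^(n-1-k) mod M
  val('a') - val('g') = 1 - 7 = -6
  B^(n-1-k) = 5^5 mod 257 = 41
  Delta = -6 * 41 mod 257 = 11

Answer: 11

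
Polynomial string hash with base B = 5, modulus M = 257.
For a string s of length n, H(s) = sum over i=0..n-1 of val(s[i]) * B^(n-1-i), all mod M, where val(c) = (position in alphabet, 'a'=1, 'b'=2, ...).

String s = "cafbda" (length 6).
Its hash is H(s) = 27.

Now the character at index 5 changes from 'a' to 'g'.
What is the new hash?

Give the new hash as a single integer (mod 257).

Answer: 33

Derivation:
val('a') = 1, val('g') = 7
Position k = 5, exponent = n-1-k = 0
B^0 mod M = 5^0 mod 257 = 1
Delta = (7 - 1) * 1 mod 257 = 6
New hash = (27 + 6) mod 257 = 33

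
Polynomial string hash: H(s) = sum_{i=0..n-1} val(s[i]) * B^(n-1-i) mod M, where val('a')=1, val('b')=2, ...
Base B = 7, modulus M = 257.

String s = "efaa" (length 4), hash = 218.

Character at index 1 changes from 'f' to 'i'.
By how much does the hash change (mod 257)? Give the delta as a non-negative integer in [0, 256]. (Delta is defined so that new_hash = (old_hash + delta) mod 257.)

Answer: 147

Derivation:
Delta formula: (val(new) - val(old)) * B^(n-1-k) mod M
  val('i') - val('f') = 9 - 6 = 3
  B^(n-1-k) = 7^2 mod 257 = 49
  Delta = 3 * 49 mod 257 = 147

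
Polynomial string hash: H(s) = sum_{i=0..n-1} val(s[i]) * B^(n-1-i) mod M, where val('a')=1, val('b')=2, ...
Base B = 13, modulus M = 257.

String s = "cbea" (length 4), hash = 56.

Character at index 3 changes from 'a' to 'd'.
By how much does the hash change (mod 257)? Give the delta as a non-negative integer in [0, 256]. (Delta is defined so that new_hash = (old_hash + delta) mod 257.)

Delta formula: (val(new) - val(old)) * B^(n-1-k) mod M
  val('d') - val('a') = 4 - 1 = 3
  B^(n-1-k) = 13^0 mod 257 = 1
  Delta = 3 * 1 mod 257 = 3

Answer: 3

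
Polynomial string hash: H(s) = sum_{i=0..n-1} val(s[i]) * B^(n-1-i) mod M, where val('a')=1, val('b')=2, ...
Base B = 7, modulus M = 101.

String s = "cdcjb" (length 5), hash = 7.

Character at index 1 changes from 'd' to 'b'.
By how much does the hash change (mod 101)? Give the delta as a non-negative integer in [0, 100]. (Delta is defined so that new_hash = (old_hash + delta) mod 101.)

Answer: 21

Derivation:
Delta formula: (val(new) - val(old)) * B^(n-1-k) mod M
  val('b') - val('d') = 2 - 4 = -2
  B^(n-1-k) = 7^3 mod 101 = 40
  Delta = -2 * 40 mod 101 = 21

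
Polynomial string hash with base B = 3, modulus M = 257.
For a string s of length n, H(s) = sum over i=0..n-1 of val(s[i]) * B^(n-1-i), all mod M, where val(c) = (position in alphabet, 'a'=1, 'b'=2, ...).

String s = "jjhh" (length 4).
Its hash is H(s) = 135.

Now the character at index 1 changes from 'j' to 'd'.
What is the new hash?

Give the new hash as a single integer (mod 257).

Answer: 81

Derivation:
val('j') = 10, val('d') = 4
Position k = 1, exponent = n-1-k = 2
B^2 mod M = 3^2 mod 257 = 9
Delta = (4 - 10) * 9 mod 257 = 203
New hash = (135 + 203) mod 257 = 81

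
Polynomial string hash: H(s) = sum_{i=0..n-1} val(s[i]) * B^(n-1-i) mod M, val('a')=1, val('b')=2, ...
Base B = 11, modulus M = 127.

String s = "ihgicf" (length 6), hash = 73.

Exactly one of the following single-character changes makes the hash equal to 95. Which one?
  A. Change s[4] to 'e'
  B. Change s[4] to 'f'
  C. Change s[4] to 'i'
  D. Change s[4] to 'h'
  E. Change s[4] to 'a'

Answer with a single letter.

Option A: s[4]='c'->'e', delta=(5-3)*11^1 mod 127 = 22, hash=73+22 mod 127 = 95 <-- target
Option B: s[4]='c'->'f', delta=(6-3)*11^1 mod 127 = 33, hash=73+33 mod 127 = 106
Option C: s[4]='c'->'i', delta=(9-3)*11^1 mod 127 = 66, hash=73+66 mod 127 = 12
Option D: s[4]='c'->'h', delta=(8-3)*11^1 mod 127 = 55, hash=73+55 mod 127 = 1
Option E: s[4]='c'->'a', delta=(1-3)*11^1 mod 127 = 105, hash=73+105 mod 127 = 51

Answer: A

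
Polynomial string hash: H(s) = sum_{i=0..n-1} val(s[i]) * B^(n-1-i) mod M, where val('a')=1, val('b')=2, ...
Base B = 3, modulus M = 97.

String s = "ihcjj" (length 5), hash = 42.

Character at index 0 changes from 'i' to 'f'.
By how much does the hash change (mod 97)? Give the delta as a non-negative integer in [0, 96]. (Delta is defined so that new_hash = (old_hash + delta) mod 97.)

Delta formula: (val(new) - val(old)) * B^(n-1-k) mod M
  val('f') - val('i') = 6 - 9 = -3
  B^(n-1-k) = 3^4 mod 97 = 81
  Delta = -3 * 81 mod 97 = 48

Answer: 48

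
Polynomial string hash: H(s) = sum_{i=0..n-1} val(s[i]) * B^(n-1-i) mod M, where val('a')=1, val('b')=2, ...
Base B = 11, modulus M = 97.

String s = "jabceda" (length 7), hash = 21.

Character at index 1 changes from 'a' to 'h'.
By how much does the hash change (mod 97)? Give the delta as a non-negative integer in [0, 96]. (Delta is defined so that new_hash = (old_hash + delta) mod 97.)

Delta formula: (val(new) - val(old)) * B^(n-1-k) mod M
  val('h') - val('a') = 8 - 1 = 7
  B^(n-1-k) = 11^5 mod 97 = 31
  Delta = 7 * 31 mod 97 = 23

Answer: 23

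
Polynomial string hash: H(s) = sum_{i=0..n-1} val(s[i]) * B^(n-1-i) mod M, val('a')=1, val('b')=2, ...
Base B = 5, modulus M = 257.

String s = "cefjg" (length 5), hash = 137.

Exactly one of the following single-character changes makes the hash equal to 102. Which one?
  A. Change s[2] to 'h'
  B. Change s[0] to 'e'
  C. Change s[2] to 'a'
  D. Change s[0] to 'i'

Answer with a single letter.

Option A: s[2]='f'->'h', delta=(8-6)*5^2 mod 257 = 50, hash=137+50 mod 257 = 187
Option B: s[0]='c'->'e', delta=(5-3)*5^4 mod 257 = 222, hash=137+222 mod 257 = 102 <-- target
Option C: s[2]='f'->'a', delta=(1-6)*5^2 mod 257 = 132, hash=137+132 mod 257 = 12
Option D: s[0]='c'->'i', delta=(9-3)*5^4 mod 257 = 152, hash=137+152 mod 257 = 32

Answer: B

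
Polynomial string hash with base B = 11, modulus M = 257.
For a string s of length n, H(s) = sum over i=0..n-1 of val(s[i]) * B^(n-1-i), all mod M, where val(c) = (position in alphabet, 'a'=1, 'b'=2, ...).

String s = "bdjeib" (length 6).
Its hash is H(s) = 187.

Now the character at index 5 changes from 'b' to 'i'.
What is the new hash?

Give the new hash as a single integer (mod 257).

Answer: 194

Derivation:
val('b') = 2, val('i') = 9
Position k = 5, exponent = n-1-k = 0
B^0 mod M = 11^0 mod 257 = 1
Delta = (9 - 2) * 1 mod 257 = 7
New hash = (187 + 7) mod 257 = 194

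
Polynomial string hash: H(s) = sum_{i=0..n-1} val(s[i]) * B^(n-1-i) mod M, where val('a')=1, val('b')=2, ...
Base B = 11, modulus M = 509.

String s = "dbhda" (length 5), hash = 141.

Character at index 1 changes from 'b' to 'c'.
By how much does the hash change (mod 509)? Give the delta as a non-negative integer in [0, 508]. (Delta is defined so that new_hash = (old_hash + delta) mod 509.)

Delta formula: (val(new) - val(old)) * B^(n-1-k) mod M
  val('c') - val('b') = 3 - 2 = 1
  B^(n-1-k) = 11^3 mod 509 = 313
  Delta = 1 * 313 mod 509 = 313

Answer: 313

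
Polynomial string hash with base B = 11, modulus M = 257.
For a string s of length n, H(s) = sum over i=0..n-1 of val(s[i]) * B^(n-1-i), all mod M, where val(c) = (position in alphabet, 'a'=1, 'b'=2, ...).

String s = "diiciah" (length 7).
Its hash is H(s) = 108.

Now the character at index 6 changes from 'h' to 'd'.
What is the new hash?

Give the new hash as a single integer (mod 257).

Answer: 104

Derivation:
val('h') = 8, val('d') = 4
Position k = 6, exponent = n-1-k = 0
B^0 mod M = 11^0 mod 257 = 1
Delta = (4 - 8) * 1 mod 257 = 253
New hash = (108 + 253) mod 257 = 104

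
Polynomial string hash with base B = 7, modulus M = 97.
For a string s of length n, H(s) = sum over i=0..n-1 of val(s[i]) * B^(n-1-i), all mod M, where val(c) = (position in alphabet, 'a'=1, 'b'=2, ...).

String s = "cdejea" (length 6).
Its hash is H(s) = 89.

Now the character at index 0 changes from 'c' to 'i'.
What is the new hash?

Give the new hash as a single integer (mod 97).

Answer: 51

Derivation:
val('c') = 3, val('i') = 9
Position k = 0, exponent = n-1-k = 5
B^5 mod M = 7^5 mod 97 = 26
Delta = (9 - 3) * 26 mod 97 = 59
New hash = (89 + 59) mod 97 = 51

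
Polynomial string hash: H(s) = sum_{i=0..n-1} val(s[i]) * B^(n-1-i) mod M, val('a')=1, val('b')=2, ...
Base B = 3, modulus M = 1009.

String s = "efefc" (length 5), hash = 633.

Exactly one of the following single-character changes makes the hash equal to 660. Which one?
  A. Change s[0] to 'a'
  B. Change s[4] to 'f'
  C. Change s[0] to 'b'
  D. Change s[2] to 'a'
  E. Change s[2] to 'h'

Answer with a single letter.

Answer: E

Derivation:
Option A: s[0]='e'->'a', delta=(1-5)*3^4 mod 1009 = 685, hash=633+685 mod 1009 = 309
Option B: s[4]='c'->'f', delta=(6-3)*3^0 mod 1009 = 3, hash=633+3 mod 1009 = 636
Option C: s[0]='e'->'b', delta=(2-5)*3^4 mod 1009 = 766, hash=633+766 mod 1009 = 390
Option D: s[2]='e'->'a', delta=(1-5)*3^2 mod 1009 = 973, hash=633+973 mod 1009 = 597
Option E: s[2]='e'->'h', delta=(8-5)*3^2 mod 1009 = 27, hash=633+27 mod 1009 = 660 <-- target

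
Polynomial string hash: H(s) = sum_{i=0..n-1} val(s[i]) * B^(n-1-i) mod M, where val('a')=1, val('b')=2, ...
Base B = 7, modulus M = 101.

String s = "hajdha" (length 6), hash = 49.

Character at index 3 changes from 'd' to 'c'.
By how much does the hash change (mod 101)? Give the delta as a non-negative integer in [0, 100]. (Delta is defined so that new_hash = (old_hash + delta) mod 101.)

Delta formula: (val(new) - val(old)) * B^(n-1-k) mod M
  val('c') - val('d') = 3 - 4 = -1
  B^(n-1-k) = 7^2 mod 101 = 49
  Delta = -1 * 49 mod 101 = 52

Answer: 52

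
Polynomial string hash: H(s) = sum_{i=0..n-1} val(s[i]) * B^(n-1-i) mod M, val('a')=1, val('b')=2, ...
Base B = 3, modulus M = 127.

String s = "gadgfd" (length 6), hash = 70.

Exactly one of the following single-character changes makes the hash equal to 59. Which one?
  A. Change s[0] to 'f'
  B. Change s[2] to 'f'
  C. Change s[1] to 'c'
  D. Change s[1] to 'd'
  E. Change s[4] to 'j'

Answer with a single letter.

Answer: D

Derivation:
Option A: s[0]='g'->'f', delta=(6-7)*3^5 mod 127 = 11, hash=70+11 mod 127 = 81
Option B: s[2]='d'->'f', delta=(6-4)*3^3 mod 127 = 54, hash=70+54 mod 127 = 124
Option C: s[1]='a'->'c', delta=(3-1)*3^4 mod 127 = 35, hash=70+35 mod 127 = 105
Option D: s[1]='a'->'d', delta=(4-1)*3^4 mod 127 = 116, hash=70+116 mod 127 = 59 <-- target
Option E: s[4]='f'->'j', delta=(10-6)*3^1 mod 127 = 12, hash=70+12 mod 127 = 82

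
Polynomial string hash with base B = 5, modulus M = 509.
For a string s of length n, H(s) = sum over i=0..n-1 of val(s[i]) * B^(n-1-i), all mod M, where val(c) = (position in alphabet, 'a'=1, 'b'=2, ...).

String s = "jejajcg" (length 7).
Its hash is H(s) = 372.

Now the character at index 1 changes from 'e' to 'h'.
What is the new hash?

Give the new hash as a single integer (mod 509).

Answer: 76

Derivation:
val('e') = 5, val('h') = 8
Position k = 1, exponent = n-1-k = 5
B^5 mod M = 5^5 mod 509 = 71
Delta = (8 - 5) * 71 mod 509 = 213
New hash = (372 + 213) mod 509 = 76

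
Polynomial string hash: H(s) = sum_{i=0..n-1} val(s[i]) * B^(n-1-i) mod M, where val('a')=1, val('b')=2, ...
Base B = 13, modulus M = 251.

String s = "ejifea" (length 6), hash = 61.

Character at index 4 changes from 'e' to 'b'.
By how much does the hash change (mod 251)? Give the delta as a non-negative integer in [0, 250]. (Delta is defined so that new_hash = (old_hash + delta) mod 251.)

Answer: 212

Derivation:
Delta formula: (val(new) - val(old)) * B^(n-1-k) mod M
  val('b') - val('e') = 2 - 5 = -3
  B^(n-1-k) = 13^1 mod 251 = 13
  Delta = -3 * 13 mod 251 = 212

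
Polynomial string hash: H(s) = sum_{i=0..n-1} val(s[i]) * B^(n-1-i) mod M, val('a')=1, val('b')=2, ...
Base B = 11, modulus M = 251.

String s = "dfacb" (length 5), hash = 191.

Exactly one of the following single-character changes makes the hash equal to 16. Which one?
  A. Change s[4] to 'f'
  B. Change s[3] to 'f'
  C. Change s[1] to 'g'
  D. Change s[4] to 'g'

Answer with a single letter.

Option A: s[4]='b'->'f', delta=(6-2)*11^0 mod 251 = 4, hash=191+4 mod 251 = 195
Option B: s[3]='c'->'f', delta=(6-3)*11^1 mod 251 = 33, hash=191+33 mod 251 = 224
Option C: s[1]='f'->'g', delta=(7-6)*11^3 mod 251 = 76, hash=191+76 mod 251 = 16 <-- target
Option D: s[4]='b'->'g', delta=(7-2)*11^0 mod 251 = 5, hash=191+5 mod 251 = 196

Answer: C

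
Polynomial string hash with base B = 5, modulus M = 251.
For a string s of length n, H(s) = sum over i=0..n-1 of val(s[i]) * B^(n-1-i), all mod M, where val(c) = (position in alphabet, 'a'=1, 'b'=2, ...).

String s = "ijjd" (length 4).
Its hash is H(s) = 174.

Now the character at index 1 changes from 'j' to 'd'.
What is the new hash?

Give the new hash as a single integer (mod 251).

val('j') = 10, val('d') = 4
Position k = 1, exponent = n-1-k = 2
B^2 mod M = 5^2 mod 251 = 25
Delta = (4 - 10) * 25 mod 251 = 101
New hash = (174 + 101) mod 251 = 24

Answer: 24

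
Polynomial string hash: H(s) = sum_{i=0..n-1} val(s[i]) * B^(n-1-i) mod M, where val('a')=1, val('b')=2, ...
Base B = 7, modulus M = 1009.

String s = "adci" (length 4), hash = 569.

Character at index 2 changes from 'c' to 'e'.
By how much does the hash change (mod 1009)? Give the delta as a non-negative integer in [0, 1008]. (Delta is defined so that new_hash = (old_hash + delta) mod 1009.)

Delta formula: (val(new) - val(old)) * B^(n-1-k) mod M
  val('e') - val('c') = 5 - 3 = 2
  B^(n-1-k) = 7^1 mod 1009 = 7
  Delta = 2 * 7 mod 1009 = 14

Answer: 14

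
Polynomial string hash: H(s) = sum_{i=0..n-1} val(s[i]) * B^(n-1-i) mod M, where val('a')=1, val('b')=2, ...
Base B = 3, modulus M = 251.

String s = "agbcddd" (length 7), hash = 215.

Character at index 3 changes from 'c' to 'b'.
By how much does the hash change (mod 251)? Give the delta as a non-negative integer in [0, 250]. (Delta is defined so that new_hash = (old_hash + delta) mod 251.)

Delta formula: (val(new) - val(old)) * B^(n-1-k) mod M
  val('b') - val('c') = 2 - 3 = -1
  B^(n-1-k) = 3^3 mod 251 = 27
  Delta = -1 * 27 mod 251 = 224

Answer: 224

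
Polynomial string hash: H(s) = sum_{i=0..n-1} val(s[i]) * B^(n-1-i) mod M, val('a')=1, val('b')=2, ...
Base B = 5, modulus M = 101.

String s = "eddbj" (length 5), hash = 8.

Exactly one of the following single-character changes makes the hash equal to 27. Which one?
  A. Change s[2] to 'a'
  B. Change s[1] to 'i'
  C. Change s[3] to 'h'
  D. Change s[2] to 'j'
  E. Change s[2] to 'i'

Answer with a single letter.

Option A: s[2]='d'->'a', delta=(1-4)*5^2 mod 101 = 26, hash=8+26 mod 101 = 34
Option B: s[1]='d'->'i', delta=(9-4)*5^3 mod 101 = 19, hash=8+19 mod 101 = 27 <-- target
Option C: s[3]='b'->'h', delta=(8-2)*5^1 mod 101 = 30, hash=8+30 mod 101 = 38
Option D: s[2]='d'->'j', delta=(10-4)*5^2 mod 101 = 49, hash=8+49 mod 101 = 57
Option E: s[2]='d'->'i', delta=(9-4)*5^2 mod 101 = 24, hash=8+24 mod 101 = 32

Answer: B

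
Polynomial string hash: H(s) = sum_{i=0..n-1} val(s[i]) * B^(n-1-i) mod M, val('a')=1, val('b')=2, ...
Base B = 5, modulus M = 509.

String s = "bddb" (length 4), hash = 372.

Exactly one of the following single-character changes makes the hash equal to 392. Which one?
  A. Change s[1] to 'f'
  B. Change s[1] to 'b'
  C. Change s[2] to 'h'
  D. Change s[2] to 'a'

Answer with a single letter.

Answer: C

Derivation:
Option A: s[1]='d'->'f', delta=(6-4)*5^2 mod 509 = 50, hash=372+50 mod 509 = 422
Option B: s[1]='d'->'b', delta=(2-4)*5^2 mod 509 = 459, hash=372+459 mod 509 = 322
Option C: s[2]='d'->'h', delta=(8-4)*5^1 mod 509 = 20, hash=372+20 mod 509 = 392 <-- target
Option D: s[2]='d'->'a', delta=(1-4)*5^1 mod 509 = 494, hash=372+494 mod 509 = 357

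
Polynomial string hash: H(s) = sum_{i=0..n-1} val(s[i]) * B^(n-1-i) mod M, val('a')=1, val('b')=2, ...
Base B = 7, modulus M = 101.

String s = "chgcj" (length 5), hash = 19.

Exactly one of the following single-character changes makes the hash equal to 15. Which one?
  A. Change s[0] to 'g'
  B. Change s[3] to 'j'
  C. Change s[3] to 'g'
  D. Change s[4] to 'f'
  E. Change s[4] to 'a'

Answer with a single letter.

Answer: D

Derivation:
Option A: s[0]='c'->'g', delta=(7-3)*7^4 mod 101 = 9, hash=19+9 mod 101 = 28
Option B: s[3]='c'->'j', delta=(10-3)*7^1 mod 101 = 49, hash=19+49 mod 101 = 68
Option C: s[3]='c'->'g', delta=(7-3)*7^1 mod 101 = 28, hash=19+28 mod 101 = 47
Option D: s[4]='j'->'f', delta=(6-10)*7^0 mod 101 = 97, hash=19+97 mod 101 = 15 <-- target
Option E: s[4]='j'->'a', delta=(1-10)*7^0 mod 101 = 92, hash=19+92 mod 101 = 10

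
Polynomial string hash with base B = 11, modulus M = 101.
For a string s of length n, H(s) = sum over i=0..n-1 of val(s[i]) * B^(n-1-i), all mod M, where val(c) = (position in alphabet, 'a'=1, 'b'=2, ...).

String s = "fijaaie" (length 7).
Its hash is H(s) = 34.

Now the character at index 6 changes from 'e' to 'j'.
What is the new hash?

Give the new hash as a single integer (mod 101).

Answer: 39

Derivation:
val('e') = 5, val('j') = 10
Position k = 6, exponent = n-1-k = 0
B^0 mod M = 11^0 mod 101 = 1
Delta = (10 - 5) * 1 mod 101 = 5
New hash = (34 + 5) mod 101 = 39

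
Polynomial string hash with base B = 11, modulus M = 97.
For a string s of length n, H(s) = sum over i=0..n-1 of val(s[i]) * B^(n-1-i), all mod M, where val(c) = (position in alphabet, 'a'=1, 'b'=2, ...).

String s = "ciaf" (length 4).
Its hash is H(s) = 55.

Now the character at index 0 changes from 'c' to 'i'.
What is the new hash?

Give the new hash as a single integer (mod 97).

val('c') = 3, val('i') = 9
Position k = 0, exponent = n-1-k = 3
B^3 mod M = 11^3 mod 97 = 70
Delta = (9 - 3) * 70 mod 97 = 32
New hash = (55 + 32) mod 97 = 87

Answer: 87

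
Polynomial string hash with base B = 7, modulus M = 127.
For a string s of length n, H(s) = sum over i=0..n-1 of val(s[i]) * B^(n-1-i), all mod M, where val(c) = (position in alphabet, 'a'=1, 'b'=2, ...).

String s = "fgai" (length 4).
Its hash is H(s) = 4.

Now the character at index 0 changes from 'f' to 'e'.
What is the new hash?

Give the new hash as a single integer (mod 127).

val('f') = 6, val('e') = 5
Position k = 0, exponent = n-1-k = 3
B^3 mod M = 7^3 mod 127 = 89
Delta = (5 - 6) * 89 mod 127 = 38
New hash = (4 + 38) mod 127 = 42

Answer: 42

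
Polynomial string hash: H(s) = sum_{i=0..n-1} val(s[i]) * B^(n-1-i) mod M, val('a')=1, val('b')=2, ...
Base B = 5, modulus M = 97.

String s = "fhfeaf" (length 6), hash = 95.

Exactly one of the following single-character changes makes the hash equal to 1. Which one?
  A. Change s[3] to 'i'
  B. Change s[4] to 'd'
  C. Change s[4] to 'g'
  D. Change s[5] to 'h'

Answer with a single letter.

Option A: s[3]='e'->'i', delta=(9-5)*5^2 mod 97 = 3, hash=95+3 mod 97 = 1 <-- target
Option B: s[4]='a'->'d', delta=(4-1)*5^1 mod 97 = 15, hash=95+15 mod 97 = 13
Option C: s[4]='a'->'g', delta=(7-1)*5^1 mod 97 = 30, hash=95+30 mod 97 = 28
Option D: s[5]='f'->'h', delta=(8-6)*5^0 mod 97 = 2, hash=95+2 mod 97 = 0

Answer: A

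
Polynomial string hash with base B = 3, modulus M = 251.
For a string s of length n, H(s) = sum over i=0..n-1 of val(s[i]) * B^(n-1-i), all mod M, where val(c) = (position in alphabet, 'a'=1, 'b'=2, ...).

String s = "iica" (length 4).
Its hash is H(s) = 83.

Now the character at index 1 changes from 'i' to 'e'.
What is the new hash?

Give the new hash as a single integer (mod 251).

Answer: 47

Derivation:
val('i') = 9, val('e') = 5
Position k = 1, exponent = n-1-k = 2
B^2 mod M = 3^2 mod 251 = 9
Delta = (5 - 9) * 9 mod 251 = 215
New hash = (83 + 215) mod 251 = 47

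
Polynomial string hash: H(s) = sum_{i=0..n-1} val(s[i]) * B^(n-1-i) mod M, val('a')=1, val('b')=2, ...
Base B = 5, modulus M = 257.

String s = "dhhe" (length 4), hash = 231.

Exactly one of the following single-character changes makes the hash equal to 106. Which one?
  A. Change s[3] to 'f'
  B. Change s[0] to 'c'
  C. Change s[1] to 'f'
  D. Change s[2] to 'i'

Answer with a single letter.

Answer: B

Derivation:
Option A: s[3]='e'->'f', delta=(6-5)*5^0 mod 257 = 1, hash=231+1 mod 257 = 232
Option B: s[0]='d'->'c', delta=(3-4)*5^3 mod 257 = 132, hash=231+132 mod 257 = 106 <-- target
Option C: s[1]='h'->'f', delta=(6-8)*5^2 mod 257 = 207, hash=231+207 mod 257 = 181
Option D: s[2]='h'->'i', delta=(9-8)*5^1 mod 257 = 5, hash=231+5 mod 257 = 236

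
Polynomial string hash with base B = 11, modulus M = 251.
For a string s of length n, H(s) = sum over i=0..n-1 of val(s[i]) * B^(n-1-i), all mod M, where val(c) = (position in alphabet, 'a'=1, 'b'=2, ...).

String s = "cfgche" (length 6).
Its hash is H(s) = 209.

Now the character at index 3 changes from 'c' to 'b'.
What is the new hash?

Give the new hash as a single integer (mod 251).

val('c') = 3, val('b') = 2
Position k = 3, exponent = n-1-k = 2
B^2 mod M = 11^2 mod 251 = 121
Delta = (2 - 3) * 121 mod 251 = 130
New hash = (209 + 130) mod 251 = 88

Answer: 88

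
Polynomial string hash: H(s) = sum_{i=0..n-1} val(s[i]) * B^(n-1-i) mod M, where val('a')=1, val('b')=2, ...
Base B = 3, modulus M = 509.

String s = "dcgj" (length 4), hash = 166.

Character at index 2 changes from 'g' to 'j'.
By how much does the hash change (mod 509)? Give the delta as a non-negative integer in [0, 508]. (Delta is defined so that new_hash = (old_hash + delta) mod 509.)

Answer: 9

Derivation:
Delta formula: (val(new) - val(old)) * B^(n-1-k) mod M
  val('j') - val('g') = 10 - 7 = 3
  B^(n-1-k) = 3^1 mod 509 = 3
  Delta = 3 * 3 mod 509 = 9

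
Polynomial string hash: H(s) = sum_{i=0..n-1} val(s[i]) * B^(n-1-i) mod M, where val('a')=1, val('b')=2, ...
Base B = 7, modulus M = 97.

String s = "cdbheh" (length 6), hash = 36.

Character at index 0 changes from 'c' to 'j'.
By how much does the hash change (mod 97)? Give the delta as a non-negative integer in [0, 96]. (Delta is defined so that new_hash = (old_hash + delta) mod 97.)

Answer: 85

Derivation:
Delta formula: (val(new) - val(old)) * B^(n-1-k) mod M
  val('j') - val('c') = 10 - 3 = 7
  B^(n-1-k) = 7^5 mod 97 = 26
  Delta = 7 * 26 mod 97 = 85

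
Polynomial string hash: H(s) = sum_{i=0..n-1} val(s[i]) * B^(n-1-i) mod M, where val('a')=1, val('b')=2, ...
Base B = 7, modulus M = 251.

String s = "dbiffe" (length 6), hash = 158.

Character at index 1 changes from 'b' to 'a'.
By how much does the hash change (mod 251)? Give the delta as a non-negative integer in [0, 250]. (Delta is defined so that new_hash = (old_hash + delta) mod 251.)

Answer: 109

Derivation:
Delta formula: (val(new) - val(old)) * B^(n-1-k) mod M
  val('a') - val('b') = 1 - 2 = -1
  B^(n-1-k) = 7^4 mod 251 = 142
  Delta = -1 * 142 mod 251 = 109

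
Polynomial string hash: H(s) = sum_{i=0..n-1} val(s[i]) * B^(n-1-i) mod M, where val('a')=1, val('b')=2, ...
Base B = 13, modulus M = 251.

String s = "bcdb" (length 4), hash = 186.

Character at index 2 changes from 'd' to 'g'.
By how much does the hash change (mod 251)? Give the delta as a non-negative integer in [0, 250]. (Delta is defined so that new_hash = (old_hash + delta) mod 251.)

Answer: 39

Derivation:
Delta formula: (val(new) - val(old)) * B^(n-1-k) mod M
  val('g') - val('d') = 7 - 4 = 3
  B^(n-1-k) = 13^1 mod 251 = 13
  Delta = 3 * 13 mod 251 = 39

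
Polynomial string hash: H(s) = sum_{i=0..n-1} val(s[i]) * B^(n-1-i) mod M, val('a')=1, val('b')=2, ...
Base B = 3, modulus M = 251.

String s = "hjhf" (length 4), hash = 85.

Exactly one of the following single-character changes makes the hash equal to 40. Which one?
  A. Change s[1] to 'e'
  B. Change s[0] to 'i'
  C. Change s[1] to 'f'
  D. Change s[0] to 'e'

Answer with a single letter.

Option A: s[1]='j'->'e', delta=(5-10)*3^2 mod 251 = 206, hash=85+206 mod 251 = 40 <-- target
Option B: s[0]='h'->'i', delta=(9-8)*3^3 mod 251 = 27, hash=85+27 mod 251 = 112
Option C: s[1]='j'->'f', delta=(6-10)*3^2 mod 251 = 215, hash=85+215 mod 251 = 49
Option D: s[0]='h'->'e', delta=(5-8)*3^3 mod 251 = 170, hash=85+170 mod 251 = 4

Answer: A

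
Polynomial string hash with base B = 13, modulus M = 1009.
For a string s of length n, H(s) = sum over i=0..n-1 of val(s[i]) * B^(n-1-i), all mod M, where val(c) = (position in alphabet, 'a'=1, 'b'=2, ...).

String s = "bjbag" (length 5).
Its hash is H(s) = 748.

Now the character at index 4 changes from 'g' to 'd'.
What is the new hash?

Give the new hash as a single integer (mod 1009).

val('g') = 7, val('d') = 4
Position k = 4, exponent = n-1-k = 0
B^0 mod M = 13^0 mod 1009 = 1
Delta = (4 - 7) * 1 mod 1009 = 1006
New hash = (748 + 1006) mod 1009 = 745

Answer: 745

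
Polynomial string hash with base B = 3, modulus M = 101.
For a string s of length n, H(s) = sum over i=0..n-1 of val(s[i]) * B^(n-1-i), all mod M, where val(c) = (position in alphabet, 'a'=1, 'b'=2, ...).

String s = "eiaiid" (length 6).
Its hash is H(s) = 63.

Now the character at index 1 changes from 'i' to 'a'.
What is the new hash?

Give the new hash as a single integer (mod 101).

Answer: 21

Derivation:
val('i') = 9, val('a') = 1
Position k = 1, exponent = n-1-k = 4
B^4 mod M = 3^4 mod 101 = 81
Delta = (1 - 9) * 81 mod 101 = 59
New hash = (63 + 59) mod 101 = 21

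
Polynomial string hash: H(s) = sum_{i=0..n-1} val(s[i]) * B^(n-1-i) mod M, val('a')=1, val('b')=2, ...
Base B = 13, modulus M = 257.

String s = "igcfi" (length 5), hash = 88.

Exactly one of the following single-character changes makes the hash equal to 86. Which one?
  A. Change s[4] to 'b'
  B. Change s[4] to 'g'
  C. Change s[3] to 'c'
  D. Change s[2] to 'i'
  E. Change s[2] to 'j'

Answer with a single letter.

Answer: B

Derivation:
Option A: s[4]='i'->'b', delta=(2-9)*13^0 mod 257 = 250, hash=88+250 mod 257 = 81
Option B: s[4]='i'->'g', delta=(7-9)*13^0 mod 257 = 255, hash=88+255 mod 257 = 86 <-- target
Option C: s[3]='f'->'c', delta=(3-6)*13^1 mod 257 = 218, hash=88+218 mod 257 = 49
Option D: s[2]='c'->'i', delta=(9-3)*13^2 mod 257 = 243, hash=88+243 mod 257 = 74
Option E: s[2]='c'->'j', delta=(10-3)*13^2 mod 257 = 155, hash=88+155 mod 257 = 243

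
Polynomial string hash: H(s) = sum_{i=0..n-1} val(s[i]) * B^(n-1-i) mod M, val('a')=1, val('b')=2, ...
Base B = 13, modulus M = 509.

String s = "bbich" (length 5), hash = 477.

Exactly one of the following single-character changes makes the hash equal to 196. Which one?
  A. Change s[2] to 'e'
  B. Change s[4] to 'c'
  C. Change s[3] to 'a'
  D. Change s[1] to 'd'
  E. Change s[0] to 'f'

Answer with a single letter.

Option A: s[2]='i'->'e', delta=(5-9)*13^2 mod 509 = 342, hash=477+342 mod 509 = 310
Option B: s[4]='h'->'c', delta=(3-8)*13^0 mod 509 = 504, hash=477+504 mod 509 = 472
Option C: s[3]='c'->'a', delta=(1-3)*13^1 mod 509 = 483, hash=477+483 mod 509 = 451
Option D: s[1]='b'->'d', delta=(4-2)*13^3 mod 509 = 322, hash=477+322 mod 509 = 290
Option E: s[0]='b'->'f', delta=(6-2)*13^4 mod 509 = 228, hash=477+228 mod 509 = 196 <-- target

Answer: E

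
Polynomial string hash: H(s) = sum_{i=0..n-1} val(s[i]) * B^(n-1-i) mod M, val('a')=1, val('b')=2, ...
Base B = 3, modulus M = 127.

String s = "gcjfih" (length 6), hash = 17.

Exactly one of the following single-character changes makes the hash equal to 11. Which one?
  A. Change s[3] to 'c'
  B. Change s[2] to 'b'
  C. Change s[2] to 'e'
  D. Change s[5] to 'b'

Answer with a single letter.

Option A: s[3]='f'->'c', delta=(3-6)*3^2 mod 127 = 100, hash=17+100 mod 127 = 117
Option B: s[2]='j'->'b', delta=(2-10)*3^3 mod 127 = 38, hash=17+38 mod 127 = 55
Option C: s[2]='j'->'e', delta=(5-10)*3^3 mod 127 = 119, hash=17+119 mod 127 = 9
Option D: s[5]='h'->'b', delta=(2-8)*3^0 mod 127 = 121, hash=17+121 mod 127 = 11 <-- target

Answer: D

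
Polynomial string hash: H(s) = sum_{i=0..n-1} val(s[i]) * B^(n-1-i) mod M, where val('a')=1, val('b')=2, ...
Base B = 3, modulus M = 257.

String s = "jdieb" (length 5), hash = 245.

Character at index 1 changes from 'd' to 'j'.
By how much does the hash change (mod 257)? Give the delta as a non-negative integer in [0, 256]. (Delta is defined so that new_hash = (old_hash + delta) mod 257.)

Delta formula: (val(new) - val(old)) * B^(n-1-k) mod M
  val('j') - val('d') = 10 - 4 = 6
  B^(n-1-k) = 3^3 mod 257 = 27
  Delta = 6 * 27 mod 257 = 162

Answer: 162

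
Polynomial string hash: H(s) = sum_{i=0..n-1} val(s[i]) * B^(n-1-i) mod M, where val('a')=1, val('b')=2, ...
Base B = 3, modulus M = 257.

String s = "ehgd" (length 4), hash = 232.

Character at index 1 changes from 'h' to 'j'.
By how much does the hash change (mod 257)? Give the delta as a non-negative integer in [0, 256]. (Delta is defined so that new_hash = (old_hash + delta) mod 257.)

Delta formula: (val(new) - val(old)) * B^(n-1-k) mod M
  val('j') - val('h') = 10 - 8 = 2
  B^(n-1-k) = 3^2 mod 257 = 9
  Delta = 2 * 9 mod 257 = 18

Answer: 18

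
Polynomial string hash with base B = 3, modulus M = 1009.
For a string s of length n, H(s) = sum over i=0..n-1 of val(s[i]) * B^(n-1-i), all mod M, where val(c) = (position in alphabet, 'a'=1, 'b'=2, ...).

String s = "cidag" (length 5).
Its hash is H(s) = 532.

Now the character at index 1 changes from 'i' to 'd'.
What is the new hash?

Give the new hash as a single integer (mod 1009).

Answer: 397

Derivation:
val('i') = 9, val('d') = 4
Position k = 1, exponent = n-1-k = 3
B^3 mod M = 3^3 mod 1009 = 27
Delta = (4 - 9) * 27 mod 1009 = 874
New hash = (532 + 874) mod 1009 = 397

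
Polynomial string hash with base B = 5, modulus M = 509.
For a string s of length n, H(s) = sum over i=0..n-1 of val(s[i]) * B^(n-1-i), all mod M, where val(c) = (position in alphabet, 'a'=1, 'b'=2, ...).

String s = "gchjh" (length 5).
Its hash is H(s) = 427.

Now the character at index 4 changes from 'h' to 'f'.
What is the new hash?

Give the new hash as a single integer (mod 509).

val('h') = 8, val('f') = 6
Position k = 4, exponent = n-1-k = 0
B^0 mod M = 5^0 mod 509 = 1
Delta = (6 - 8) * 1 mod 509 = 507
New hash = (427 + 507) mod 509 = 425

Answer: 425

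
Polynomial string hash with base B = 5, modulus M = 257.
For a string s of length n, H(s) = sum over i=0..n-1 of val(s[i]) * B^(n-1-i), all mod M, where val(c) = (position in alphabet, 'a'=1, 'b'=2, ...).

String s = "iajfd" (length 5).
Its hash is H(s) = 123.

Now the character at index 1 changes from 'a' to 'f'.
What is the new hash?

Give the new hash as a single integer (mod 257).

Answer: 234

Derivation:
val('a') = 1, val('f') = 6
Position k = 1, exponent = n-1-k = 3
B^3 mod M = 5^3 mod 257 = 125
Delta = (6 - 1) * 125 mod 257 = 111
New hash = (123 + 111) mod 257 = 234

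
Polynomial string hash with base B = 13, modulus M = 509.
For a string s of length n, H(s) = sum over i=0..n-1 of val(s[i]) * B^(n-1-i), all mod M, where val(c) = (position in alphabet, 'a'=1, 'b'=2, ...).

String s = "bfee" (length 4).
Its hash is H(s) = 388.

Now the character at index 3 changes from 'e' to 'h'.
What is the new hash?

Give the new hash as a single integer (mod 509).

Answer: 391

Derivation:
val('e') = 5, val('h') = 8
Position k = 3, exponent = n-1-k = 0
B^0 mod M = 13^0 mod 509 = 1
Delta = (8 - 5) * 1 mod 509 = 3
New hash = (388 + 3) mod 509 = 391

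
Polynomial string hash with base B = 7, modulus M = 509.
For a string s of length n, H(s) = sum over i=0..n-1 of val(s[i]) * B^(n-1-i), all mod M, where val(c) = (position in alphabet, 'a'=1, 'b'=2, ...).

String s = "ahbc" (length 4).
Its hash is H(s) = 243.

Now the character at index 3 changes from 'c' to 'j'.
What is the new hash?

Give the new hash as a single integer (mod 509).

Answer: 250

Derivation:
val('c') = 3, val('j') = 10
Position k = 3, exponent = n-1-k = 0
B^0 mod M = 7^0 mod 509 = 1
Delta = (10 - 3) * 1 mod 509 = 7
New hash = (243 + 7) mod 509 = 250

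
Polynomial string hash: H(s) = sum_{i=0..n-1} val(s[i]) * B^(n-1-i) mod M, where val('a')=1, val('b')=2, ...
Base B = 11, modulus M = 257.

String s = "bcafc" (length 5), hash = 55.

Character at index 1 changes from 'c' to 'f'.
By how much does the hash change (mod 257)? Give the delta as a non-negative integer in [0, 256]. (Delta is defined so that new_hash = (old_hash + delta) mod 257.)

Answer: 138

Derivation:
Delta formula: (val(new) - val(old)) * B^(n-1-k) mod M
  val('f') - val('c') = 6 - 3 = 3
  B^(n-1-k) = 11^3 mod 257 = 46
  Delta = 3 * 46 mod 257 = 138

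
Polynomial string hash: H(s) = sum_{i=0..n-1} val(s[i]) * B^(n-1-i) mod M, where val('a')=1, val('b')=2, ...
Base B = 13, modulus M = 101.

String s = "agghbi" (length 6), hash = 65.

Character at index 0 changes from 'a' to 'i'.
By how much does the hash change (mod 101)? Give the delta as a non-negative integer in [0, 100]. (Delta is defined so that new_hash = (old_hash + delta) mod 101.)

Answer: 35

Derivation:
Delta formula: (val(new) - val(old)) * B^(n-1-k) mod M
  val('i') - val('a') = 9 - 1 = 8
  B^(n-1-k) = 13^5 mod 101 = 17
  Delta = 8 * 17 mod 101 = 35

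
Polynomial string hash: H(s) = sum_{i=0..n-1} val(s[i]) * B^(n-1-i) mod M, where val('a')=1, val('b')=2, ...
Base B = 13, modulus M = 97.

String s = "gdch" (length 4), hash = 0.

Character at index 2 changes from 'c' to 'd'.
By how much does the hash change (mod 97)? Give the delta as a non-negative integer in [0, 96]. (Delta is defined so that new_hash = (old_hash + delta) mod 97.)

Delta formula: (val(new) - val(old)) * B^(n-1-k) mod M
  val('d') - val('c') = 4 - 3 = 1
  B^(n-1-k) = 13^1 mod 97 = 13
  Delta = 1 * 13 mod 97 = 13

Answer: 13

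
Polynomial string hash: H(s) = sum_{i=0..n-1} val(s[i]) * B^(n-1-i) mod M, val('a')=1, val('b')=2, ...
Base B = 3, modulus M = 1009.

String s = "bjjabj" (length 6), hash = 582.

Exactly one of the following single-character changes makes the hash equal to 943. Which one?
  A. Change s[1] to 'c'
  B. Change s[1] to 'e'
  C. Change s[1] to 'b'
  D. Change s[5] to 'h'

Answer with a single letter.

Answer: C

Derivation:
Option A: s[1]='j'->'c', delta=(3-10)*3^4 mod 1009 = 442, hash=582+442 mod 1009 = 15
Option B: s[1]='j'->'e', delta=(5-10)*3^4 mod 1009 = 604, hash=582+604 mod 1009 = 177
Option C: s[1]='j'->'b', delta=(2-10)*3^4 mod 1009 = 361, hash=582+361 mod 1009 = 943 <-- target
Option D: s[5]='j'->'h', delta=(8-10)*3^0 mod 1009 = 1007, hash=582+1007 mod 1009 = 580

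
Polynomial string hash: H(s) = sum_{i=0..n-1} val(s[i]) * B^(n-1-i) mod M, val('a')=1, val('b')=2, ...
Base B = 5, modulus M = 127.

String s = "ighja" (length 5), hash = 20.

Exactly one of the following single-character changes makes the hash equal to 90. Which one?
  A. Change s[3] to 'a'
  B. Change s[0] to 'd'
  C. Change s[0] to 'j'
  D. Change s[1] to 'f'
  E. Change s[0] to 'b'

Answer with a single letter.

Answer: E

Derivation:
Option A: s[3]='j'->'a', delta=(1-10)*5^1 mod 127 = 82, hash=20+82 mod 127 = 102
Option B: s[0]='i'->'d', delta=(4-9)*5^4 mod 127 = 50, hash=20+50 mod 127 = 70
Option C: s[0]='i'->'j', delta=(10-9)*5^4 mod 127 = 117, hash=20+117 mod 127 = 10
Option D: s[1]='g'->'f', delta=(6-7)*5^3 mod 127 = 2, hash=20+2 mod 127 = 22
Option E: s[0]='i'->'b', delta=(2-9)*5^4 mod 127 = 70, hash=20+70 mod 127 = 90 <-- target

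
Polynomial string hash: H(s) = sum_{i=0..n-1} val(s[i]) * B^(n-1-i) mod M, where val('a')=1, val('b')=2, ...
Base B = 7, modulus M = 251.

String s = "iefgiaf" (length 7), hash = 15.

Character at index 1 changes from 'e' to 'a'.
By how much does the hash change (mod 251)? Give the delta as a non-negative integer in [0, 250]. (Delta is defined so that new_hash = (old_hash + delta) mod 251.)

Answer: 40

Derivation:
Delta formula: (val(new) - val(old)) * B^(n-1-k) mod M
  val('a') - val('e') = 1 - 5 = -4
  B^(n-1-k) = 7^5 mod 251 = 241
  Delta = -4 * 241 mod 251 = 40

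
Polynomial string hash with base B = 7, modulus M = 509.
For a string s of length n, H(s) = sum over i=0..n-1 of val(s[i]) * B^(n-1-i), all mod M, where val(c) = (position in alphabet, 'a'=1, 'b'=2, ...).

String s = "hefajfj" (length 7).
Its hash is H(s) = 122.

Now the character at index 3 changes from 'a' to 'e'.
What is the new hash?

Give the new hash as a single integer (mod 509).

Answer: 476

Derivation:
val('a') = 1, val('e') = 5
Position k = 3, exponent = n-1-k = 3
B^3 mod M = 7^3 mod 509 = 343
Delta = (5 - 1) * 343 mod 509 = 354
New hash = (122 + 354) mod 509 = 476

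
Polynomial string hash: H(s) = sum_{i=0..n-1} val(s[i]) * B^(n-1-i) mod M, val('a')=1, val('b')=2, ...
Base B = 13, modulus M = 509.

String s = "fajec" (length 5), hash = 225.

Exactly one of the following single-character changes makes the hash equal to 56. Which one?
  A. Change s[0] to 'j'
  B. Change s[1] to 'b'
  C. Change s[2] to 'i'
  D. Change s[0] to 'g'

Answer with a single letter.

Answer: C

Derivation:
Option A: s[0]='f'->'j', delta=(10-6)*13^4 mod 509 = 228, hash=225+228 mod 509 = 453
Option B: s[1]='a'->'b', delta=(2-1)*13^3 mod 509 = 161, hash=225+161 mod 509 = 386
Option C: s[2]='j'->'i', delta=(9-10)*13^2 mod 509 = 340, hash=225+340 mod 509 = 56 <-- target
Option D: s[0]='f'->'g', delta=(7-6)*13^4 mod 509 = 57, hash=225+57 mod 509 = 282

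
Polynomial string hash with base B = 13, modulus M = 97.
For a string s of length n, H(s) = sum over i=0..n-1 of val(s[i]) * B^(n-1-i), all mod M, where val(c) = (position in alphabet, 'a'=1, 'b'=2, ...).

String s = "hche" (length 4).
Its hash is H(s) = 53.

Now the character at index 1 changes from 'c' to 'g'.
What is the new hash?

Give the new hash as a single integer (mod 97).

val('c') = 3, val('g') = 7
Position k = 1, exponent = n-1-k = 2
B^2 mod M = 13^2 mod 97 = 72
Delta = (7 - 3) * 72 mod 97 = 94
New hash = (53 + 94) mod 97 = 50

Answer: 50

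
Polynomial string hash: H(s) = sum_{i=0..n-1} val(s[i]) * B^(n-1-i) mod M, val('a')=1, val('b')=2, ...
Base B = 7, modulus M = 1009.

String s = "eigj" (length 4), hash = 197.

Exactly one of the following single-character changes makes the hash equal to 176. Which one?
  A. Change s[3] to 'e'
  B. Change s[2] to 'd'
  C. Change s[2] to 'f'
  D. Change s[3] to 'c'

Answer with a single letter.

Option A: s[3]='j'->'e', delta=(5-10)*7^0 mod 1009 = 1004, hash=197+1004 mod 1009 = 192
Option B: s[2]='g'->'d', delta=(4-7)*7^1 mod 1009 = 988, hash=197+988 mod 1009 = 176 <-- target
Option C: s[2]='g'->'f', delta=(6-7)*7^1 mod 1009 = 1002, hash=197+1002 mod 1009 = 190
Option D: s[3]='j'->'c', delta=(3-10)*7^0 mod 1009 = 1002, hash=197+1002 mod 1009 = 190

Answer: B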